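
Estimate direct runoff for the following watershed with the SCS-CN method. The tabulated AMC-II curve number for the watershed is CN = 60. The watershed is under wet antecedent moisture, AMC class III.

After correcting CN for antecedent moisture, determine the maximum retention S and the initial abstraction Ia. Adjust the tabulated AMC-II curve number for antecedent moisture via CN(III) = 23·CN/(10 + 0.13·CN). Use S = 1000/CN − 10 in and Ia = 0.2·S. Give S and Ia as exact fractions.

S = 200/69 in ≈ 2.899 in; Ia = 40/69 in ≈ 0.580 in

Wet (AMC III): CN(III) = 23·60/(10 + 0.13·60) = 1380/(89/5) = 6900/89 ≈ 77.528
Retention S: 1000/CN − 10 with CN=77.528 → S = 200/69 ≈ 2.899 in
Initial abstraction Ia = S/5 = (200/69)/5 = 40/69 ≈ 0.580 in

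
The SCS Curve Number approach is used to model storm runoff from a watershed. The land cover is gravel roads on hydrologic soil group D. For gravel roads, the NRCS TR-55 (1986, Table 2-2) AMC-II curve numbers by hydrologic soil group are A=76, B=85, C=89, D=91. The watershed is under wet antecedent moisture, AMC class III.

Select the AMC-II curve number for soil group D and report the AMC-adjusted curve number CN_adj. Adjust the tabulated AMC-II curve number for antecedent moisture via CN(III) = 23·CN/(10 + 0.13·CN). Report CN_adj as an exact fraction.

NRCS table: gravel roads, soil group D → CN(II) = 91
Wet (AMC III): CN(III) = 23·91/(10 + 0.13·91) = 2093/(2183/100) = 209300/2183 ≈ 95.877

CN_adj = 209300/2183 ≈ 95.877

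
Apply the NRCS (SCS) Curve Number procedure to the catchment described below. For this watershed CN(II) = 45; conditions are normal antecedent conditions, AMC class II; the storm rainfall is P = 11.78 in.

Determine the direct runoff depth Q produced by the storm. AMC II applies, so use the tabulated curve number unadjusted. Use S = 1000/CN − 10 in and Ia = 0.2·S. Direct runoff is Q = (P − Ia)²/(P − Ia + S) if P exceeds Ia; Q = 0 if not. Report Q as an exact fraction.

Average conditions: CN = 45 (no AMC adjustment).
Retention S: 1000/CN − 10 with CN=45.000 → S = 110/9 ≈ 12.222 in
Initial abstraction Ia = S/5 = (110/9)/5 = 22/9 ≈ 2.444 in
P − Ia = 11.780 − 2.444 = 4201/450 ≈ 9.336 in (> 0, runoff occurs)
Q = (4201/450)²/((4201/450) + 110/9) = (17648401/202500)/(9701/450) = 17648401/4365450 in ≈ 4.043 in

Q = 17648401/4365450 in ≈ 4.043 in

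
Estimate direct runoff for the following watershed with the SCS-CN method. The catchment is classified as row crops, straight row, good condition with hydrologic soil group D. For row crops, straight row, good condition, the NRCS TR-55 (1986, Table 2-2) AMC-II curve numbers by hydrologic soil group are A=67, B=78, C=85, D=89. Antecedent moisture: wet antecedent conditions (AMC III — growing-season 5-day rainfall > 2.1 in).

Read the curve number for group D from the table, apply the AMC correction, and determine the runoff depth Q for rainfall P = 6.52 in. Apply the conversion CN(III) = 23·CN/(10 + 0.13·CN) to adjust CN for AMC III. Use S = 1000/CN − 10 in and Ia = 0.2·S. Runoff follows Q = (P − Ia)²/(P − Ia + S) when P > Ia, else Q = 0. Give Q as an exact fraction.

Q = 107689641921/18200951675 in ≈ 5.917 in

NRCS table: row crops, straight row, good condition, soil group D → CN(II) = 89
Adjust CN=89 to AMC III: 23·89/(10 + 0.13·89) → 2047 ÷ (2157/100) = 204700/2157 ≈ 94.900
Retention S: 1000/CN − 10 with CN=94.900 → S = 1100/2047 ≈ 0.537 in
Initial abstraction Ia = S/5 = (1100/2047)/5 = 220/2047 ≈ 0.107 in
Excess rainfall: 6.520 − 0.107 = 6.413 in; P > Ia so Q > 0
Runoff Q = (P−Ia)²/(P−Ia+S) = (6.413)²/(6.413+0.537) = 107689641921/18200951675 ≈ 5.917 in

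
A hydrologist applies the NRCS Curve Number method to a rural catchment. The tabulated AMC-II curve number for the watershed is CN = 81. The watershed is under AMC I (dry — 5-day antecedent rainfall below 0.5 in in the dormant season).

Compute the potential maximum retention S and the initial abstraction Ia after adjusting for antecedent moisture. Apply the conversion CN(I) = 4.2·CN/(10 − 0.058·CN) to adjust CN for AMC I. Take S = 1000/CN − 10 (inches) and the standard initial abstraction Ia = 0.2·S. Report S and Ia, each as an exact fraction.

S = 9500/1701 in ≈ 5.585 in; Ia = 1900/1701 in ≈ 1.117 in

Dry (AMC I): CN(I) = 4.2·81/(10 − 0.058·81) = (1701/5)/(2651/500) = 170100/2651 ≈ 64.164
Max retention: S = 1000/(170100/2651) − 10 = 9500/1701 in (≈ 5.585 in)
Initial abstraction Ia = S/5 = (9500/1701)/5 = 1900/1701 ≈ 1.117 in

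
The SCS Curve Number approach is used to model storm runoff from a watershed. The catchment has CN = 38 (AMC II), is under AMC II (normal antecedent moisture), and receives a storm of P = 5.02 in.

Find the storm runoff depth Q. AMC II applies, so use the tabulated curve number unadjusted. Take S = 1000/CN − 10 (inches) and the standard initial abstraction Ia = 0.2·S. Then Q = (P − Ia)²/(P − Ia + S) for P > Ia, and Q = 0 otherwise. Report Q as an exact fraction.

CN(II) = 38; AMC II needs no correction.
S = 1000/38 − 10 = 310/19 in ≈ 16.316 in
Ia = 0.2S: 0.2·16.316 = 3.263 in (exactly 62/19)
Excess rainfall: 5.020 − 3.263 = 1.757 in; P > Ia so Q > 0
Q = (1669/950)²/((1669/950) + 310/19) = (2785561/902500)/(17169/950) = 2785561/16310550 in ≈ 0.171 in

Q = 2785561/16310550 in ≈ 0.171 in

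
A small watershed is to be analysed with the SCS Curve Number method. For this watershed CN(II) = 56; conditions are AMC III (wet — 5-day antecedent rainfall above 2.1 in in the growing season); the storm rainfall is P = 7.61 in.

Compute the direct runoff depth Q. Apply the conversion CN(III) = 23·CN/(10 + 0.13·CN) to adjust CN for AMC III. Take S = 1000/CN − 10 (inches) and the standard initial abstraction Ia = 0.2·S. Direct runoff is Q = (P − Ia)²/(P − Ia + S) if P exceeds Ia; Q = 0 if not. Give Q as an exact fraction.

CN(III) from CN(II)=56: (23·56)/(10 + 0.13·56) = 4025/54 ≈ 74.537
Retention S: 1000/CN − 10 with CN=74.537 → S = 550/161 ≈ 3.416 in
Ia = 0.2·(550/161) = 110/161 in ≈ 0.683 in
P − Ia = 7.610 − 0.683 = 111521/16100 ≈ 6.927 in (> 0, runoff occurs)
Q: (111521/16100)² ÷ (166521/16100) = 12436933441/2680988100 in (≈ 4.639 in)

Q = 12436933441/2680988100 in ≈ 4.639 in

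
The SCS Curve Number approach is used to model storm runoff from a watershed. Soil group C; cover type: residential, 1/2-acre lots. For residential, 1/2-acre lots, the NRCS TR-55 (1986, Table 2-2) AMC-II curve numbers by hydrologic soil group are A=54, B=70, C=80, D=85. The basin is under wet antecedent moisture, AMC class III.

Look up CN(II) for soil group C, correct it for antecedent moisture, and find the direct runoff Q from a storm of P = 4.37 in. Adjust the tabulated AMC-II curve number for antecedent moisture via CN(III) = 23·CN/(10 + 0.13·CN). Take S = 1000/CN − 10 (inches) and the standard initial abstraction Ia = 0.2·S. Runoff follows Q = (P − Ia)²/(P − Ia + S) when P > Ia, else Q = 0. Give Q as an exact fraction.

NRCS table: residential, 1/2-acre lots, soil group C → CN(II) = 80
CN(III) from CN(II)=80: (23·80)/(10 + 0.13·80) = 4600/51 ≈ 90.196
S = 1000/(4600/51) − 10 = 25/23 in ≈ 1.087 in
Ia = 0.2·(25/23) = 5/23 in ≈ 0.217 in
P − Ia = 4.370 − 0.217 = 9551/2300 ≈ 4.153 in (> 0, runoff occurs)
Q: (9551/2300)² ÷ (12051/2300) = 91221601/27717300 in (≈ 3.291 in)

Q = 91221601/27717300 in ≈ 3.291 in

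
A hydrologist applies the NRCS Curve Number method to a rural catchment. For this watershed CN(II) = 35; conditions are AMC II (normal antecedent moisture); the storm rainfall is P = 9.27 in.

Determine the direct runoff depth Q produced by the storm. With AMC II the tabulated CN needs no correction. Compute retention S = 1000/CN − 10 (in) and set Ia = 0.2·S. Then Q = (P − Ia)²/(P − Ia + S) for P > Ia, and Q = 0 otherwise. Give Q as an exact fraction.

CN(II) = 35; AMC II needs no correction.
Max retention: S = 1000/35 − 10 = 130/7 in (≈ 18.571 in)
Ia = 0.2·(130/7) = 26/7 in ≈ 3.714 in
Excess rainfall: 9.270 − 3.714 = 5.556 in; P > Ia so Q > 0
Runoff Q = (P−Ia)²/(P−Ia+S) = (5.556)²/(5.556+18.571) = 15124321/11822300 ≈ 1.279 in

Q = 15124321/11822300 in ≈ 1.279 in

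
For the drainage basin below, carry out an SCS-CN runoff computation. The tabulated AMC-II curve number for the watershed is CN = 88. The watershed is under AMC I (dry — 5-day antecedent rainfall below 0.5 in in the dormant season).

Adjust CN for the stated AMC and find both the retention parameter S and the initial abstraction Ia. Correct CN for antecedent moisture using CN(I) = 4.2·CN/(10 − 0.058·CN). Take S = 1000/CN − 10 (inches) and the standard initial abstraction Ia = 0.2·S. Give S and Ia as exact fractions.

Adjust CN=88 to AMC I: 4.2·88/(10 − 0.058·88) → (1848/5) ÷ (612/125) = 3850/51 ≈ 75.490
S = 1000/(3850/51) − 10 = 250/77 in ≈ 3.247 in
Ia = 0.2·(250/77) = 50/77 in ≈ 0.649 in

S = 250/77 in ≈ 3.247 in; Ia = 50/77 in ≈ 0.649 in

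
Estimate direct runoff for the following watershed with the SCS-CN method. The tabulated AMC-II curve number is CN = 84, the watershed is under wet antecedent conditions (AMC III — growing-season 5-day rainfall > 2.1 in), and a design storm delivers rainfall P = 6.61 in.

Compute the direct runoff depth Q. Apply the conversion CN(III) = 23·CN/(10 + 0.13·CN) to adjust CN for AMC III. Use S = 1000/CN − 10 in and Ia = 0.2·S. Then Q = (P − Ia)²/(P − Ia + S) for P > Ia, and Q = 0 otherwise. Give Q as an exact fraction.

Adjust CN=84 to AMC III: 23·84/(10 + 0.13·84) → 1932 ÷ (523/25) = 48300/523 ≈ 92.352
Max retention: S = 1000/(48300/523) − 10 = 400/483 in (≈ 0.828 in)
Ia = 0.2·(400/483) = 80/483 in ≈ 0.166 in
P − Ia = 6.610 − 0.166 = 311263/48300 ≈ 6.444 in (> 0, runoff occurs)
Q = (311263/48300)²/((311263/48300) + 400/483) = (96884655169/2332890000)/(351263/48300) = 96884655169/16966002900 in ≈ 5.711 in

Q = 96884655169/16966002900 in ≈ 5.711 in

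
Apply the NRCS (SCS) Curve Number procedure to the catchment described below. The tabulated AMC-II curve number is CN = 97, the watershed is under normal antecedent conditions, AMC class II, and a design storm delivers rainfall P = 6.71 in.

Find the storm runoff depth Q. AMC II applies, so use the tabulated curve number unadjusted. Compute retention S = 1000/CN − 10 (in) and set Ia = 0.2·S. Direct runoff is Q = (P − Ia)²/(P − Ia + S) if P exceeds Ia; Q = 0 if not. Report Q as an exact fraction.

Q = 4158573169/654623900 in ≈ 6.353 in

CN(II) = 97; AMC II needs no correction.
S = 1000/97 − 10 = 30/97 in ≈ 0.309 in
Initial abstraction Ia = S/5 = (30/97)/5 = 6/97 ≈ 0.062 in
Since P=6.710 > Ia=0.062: effective rainfall P−Ia = 64487/9700 in
Runoff Q = (P−Ia)²/(P−Ia+S) = (6.648)²/(6.648+0.309) = 4158573169/654623900 ≈ 6.353 in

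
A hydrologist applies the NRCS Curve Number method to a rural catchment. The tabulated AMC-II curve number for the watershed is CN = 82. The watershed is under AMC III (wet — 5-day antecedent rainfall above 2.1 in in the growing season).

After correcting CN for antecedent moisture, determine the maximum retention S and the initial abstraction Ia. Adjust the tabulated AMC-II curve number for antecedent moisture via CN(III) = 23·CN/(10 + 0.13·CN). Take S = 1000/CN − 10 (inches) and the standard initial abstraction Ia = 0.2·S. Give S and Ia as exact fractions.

Wet (AMC III): CN(III) = 23·82/(10 + 0.13·82) = 1886/(1033/50) = 94300/1033 ≈ 91.288
Max retention: S = 1000/(94300/1033) − 10 = 900/943 in (≈ 0.954 in)
Initial abstraction Ia = S/5 = (900/943)/5 = 180/943 ≈ 0.191 in

S = 900/943 in ≈ 0.954 in; Ia = 180/943 in ≈ 0.191 in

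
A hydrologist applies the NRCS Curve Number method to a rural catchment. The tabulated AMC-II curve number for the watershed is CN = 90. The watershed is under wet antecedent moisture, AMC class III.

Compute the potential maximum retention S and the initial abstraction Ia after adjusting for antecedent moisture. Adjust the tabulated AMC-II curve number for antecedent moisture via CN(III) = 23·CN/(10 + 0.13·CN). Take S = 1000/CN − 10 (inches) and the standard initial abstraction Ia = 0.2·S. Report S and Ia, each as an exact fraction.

CN(III) from CN(II)=90: (23·90)/(10 + 0.13·90) = 20700/217 ≈ 95.392
Retention S: 1000/CN − 10 with CN=95.392 → S = 100/207 ≈ 0.483 in
Ia = 0.2S: 0.2·0.483 = 0.097 in (exactly 20/207)

S = 100/207 in ≈ 0.483 in; Ia = 20/207 in ≈ 0.097 in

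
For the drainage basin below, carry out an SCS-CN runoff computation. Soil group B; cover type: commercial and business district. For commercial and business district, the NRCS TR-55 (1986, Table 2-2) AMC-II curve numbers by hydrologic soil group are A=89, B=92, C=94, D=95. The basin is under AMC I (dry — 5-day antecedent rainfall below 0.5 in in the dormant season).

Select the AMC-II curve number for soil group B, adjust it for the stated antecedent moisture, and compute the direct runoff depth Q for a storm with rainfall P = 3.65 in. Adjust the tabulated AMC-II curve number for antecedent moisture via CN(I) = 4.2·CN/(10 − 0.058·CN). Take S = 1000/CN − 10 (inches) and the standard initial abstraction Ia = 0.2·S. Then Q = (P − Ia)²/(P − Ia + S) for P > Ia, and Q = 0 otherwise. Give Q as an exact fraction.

Q = 977125081/495161940 in ≈ 1.973 in

NRCS table: commercial and business district, soil group B → CN(II) = 92
Adjust CN=92 to AMC I: 4.2·92/(10 − 0.058·92) → (1932/5) ÷ (583/125) = 48300/583 ≈ 82.847
Retention S: 1000/CN − 10 with CN=82.847 → S = 1000/483 ≈ 2.070 in
Ia = 0.2S: 0.2·2.070 = 0.414 in (exactly 200/483)
P − Ia = 3.650 − 0.414 = 31259/9660 ≈ 3.236 in (> 0, runoff occurs)
Q = (31259/9660)²/((31259/9660) + 1000/483) = (977125081/93315600)/(51259/9660) = 977125081/495161940 in ≈ 1.973 in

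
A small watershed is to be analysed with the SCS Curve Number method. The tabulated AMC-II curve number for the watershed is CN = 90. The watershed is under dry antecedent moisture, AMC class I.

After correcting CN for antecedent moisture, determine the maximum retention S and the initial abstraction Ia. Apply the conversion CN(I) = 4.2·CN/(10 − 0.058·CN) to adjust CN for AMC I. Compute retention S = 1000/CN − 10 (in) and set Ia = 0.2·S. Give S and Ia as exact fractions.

CN(I) from CN(II)=90: (4.2·90)/(10 − 0.058·90) = 18900/239 ≈ 79.079
S = 1000/(18900/239) − 10 = 500/189 in ≈ 2.646 in
Initial abstraction Ia = S/5 = (500/189)/5 = 100/189 ≈ 0.529 in

S = 500/189 in ≈ 2.646 in; Ia = 100/189 in ≈ 0.529 in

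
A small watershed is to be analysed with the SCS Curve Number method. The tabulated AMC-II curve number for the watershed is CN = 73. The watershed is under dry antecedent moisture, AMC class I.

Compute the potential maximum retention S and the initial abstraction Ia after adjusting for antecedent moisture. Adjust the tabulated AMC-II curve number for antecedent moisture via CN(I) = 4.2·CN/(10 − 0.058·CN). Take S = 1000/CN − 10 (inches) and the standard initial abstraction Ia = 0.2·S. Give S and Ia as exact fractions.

Dry (AMC I): CN(I) = 4.2·73/(10 − 0.058·73) = (1533/5)/(2883/500) = 51100/961 ≈ 53.174
Retention S: 1000/CN − 10 with CN=53.174 → S = 4500/511 ≈ 8.806 in
Initial abstraction Ia = S/5 = (4500/511)/5 = 900/511 ≈ 1.761 in

S = 4500/511 in ≈ 8.806 in; Ia = 900/511 in ≈ 1.761 in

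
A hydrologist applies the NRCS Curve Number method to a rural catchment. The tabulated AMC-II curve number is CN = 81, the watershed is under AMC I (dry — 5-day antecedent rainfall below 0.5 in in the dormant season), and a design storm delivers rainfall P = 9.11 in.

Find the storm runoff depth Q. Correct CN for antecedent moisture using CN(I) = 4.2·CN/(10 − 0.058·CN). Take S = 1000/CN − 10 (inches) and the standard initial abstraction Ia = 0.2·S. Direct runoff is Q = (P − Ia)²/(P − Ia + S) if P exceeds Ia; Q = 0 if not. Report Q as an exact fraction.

CN(I) from CN(II)=81: (4.2·81)/(10 − 0.058·81) = 170100/2651 ≈ 64.164
Retention S: 1000/CN − 10 with CN=64.164 → S = 9500/1701 ≈ 5.585 in
Initial abstraction Ia = S/5 = (9500/1701)/5 = 1900/1701 ≈ 1.117 in
Excess rainfall: 9.110 − 1.117 = 7.993 in; P > Ia so Q > 0
Runoff Q = (P−Ia)²/(P−Ia+S) = (7.993)²/(7.993+5.585) = 1848542071321/392864831100 ≈ 4.705 in

Q = 1848542071321/392864831100 in ≈ 4.705 in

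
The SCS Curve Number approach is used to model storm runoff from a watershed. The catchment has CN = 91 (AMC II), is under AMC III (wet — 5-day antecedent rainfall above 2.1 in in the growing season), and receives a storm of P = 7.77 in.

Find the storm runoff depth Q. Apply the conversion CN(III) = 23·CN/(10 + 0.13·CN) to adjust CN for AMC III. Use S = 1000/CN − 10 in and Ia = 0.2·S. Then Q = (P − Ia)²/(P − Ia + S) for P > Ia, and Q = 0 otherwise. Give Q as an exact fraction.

Q = 862167814707/118482009100 in ≈ 7.277 in

CN(III) from CN(II)=91: (23·91)/(10 + 0.13·91) = 209300/2183 ≈ 95.877
Retention S: 1000/CN − 10 with CN=95.877 → S = 900/2093 ≈ 0.430 in
Ia = 0.2·(900/2093) = 180/2093 in ≈ 0.086 in
Excess rainfall: 7.770 − 0.086 = 7.684 in; P > Ia so Q > 0
Q: (1608261/209300)² ÷ (1698261/209300) = 862167814707/118482009100 in (≈ 7.277 in)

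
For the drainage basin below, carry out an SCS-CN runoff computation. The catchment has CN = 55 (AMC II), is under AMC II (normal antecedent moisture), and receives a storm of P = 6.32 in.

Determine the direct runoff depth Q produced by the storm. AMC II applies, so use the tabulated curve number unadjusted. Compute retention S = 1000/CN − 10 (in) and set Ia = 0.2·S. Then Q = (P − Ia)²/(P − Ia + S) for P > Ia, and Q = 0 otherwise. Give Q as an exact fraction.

Q = 829472/486475 in ≈ 1.705 in

CN(II) = 55; AMC II needs no correction.
S = 1000/55 − 10 = 90/11 in ≈ 8.182 in
Ia = 0.2·(90/11) = 18/11 in ≈ 1.636 in
P − Ia = 6.320 − 1.636 = 1288/275 ≈ 4.684 in (> 0, runoff occurs)
Q: (1288/275)² ÷ (3538/275) = 829472/486475 in (≈ 1.705 in)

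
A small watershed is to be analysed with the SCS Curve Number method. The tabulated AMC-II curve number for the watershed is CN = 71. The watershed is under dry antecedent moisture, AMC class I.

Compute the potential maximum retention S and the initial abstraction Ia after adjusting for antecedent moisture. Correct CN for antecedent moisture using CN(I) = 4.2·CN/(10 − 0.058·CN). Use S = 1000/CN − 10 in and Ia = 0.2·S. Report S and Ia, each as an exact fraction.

Adjust CN=71 to AMC I: 4.2·71/(10 − 0.058·71) → (1491/5) ÷ (2941/500) = 149100/2941 ≈ 50.697
Retention S: 1000/CN − 10 with CN=50.697 → S = 14500/1491 ≈ 9.725 in
Initial abstraction Ia = S/5 = (14500/1491)/5 = 2900/1491 ≈ 1.945 in

S = 14500/1491 in ≈ 9.725 in; Ia = 2900/1491 in ≈ 1.945 in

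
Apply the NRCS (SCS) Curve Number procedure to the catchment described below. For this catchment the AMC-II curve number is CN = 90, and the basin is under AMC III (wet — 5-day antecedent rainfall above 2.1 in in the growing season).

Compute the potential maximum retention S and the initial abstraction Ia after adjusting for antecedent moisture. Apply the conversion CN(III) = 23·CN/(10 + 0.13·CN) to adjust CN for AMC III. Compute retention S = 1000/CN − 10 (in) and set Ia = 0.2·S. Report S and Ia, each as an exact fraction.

S = 100/207 in ≈ 0.483 in; Ia = 20/207 in ≈ 0.097 in

Wet (AMC III): CN(III) = 23·90/(10 + 0.13·90) = 2070/(217/10) = 20700/217 ≈ 95.392
Retention S: 1000/CN − 10 with CN=95.392 → S = 100/207 ≈ 0.483 in
Ia = 0.2S: 0.2·0.483 = 0.097 in (exactly 20/207)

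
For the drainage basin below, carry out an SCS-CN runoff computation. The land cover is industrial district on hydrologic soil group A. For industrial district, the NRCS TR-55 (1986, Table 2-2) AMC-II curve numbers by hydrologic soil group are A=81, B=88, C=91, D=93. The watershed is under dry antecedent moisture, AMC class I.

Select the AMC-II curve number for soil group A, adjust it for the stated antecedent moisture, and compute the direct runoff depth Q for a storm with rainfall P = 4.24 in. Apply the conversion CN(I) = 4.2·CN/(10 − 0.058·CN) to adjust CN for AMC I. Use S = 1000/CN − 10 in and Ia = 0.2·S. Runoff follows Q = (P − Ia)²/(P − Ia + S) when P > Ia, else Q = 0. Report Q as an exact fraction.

NRCS table: industrial district, soil group A → CN(II) = 81
CN(I) from CN(II)=81: (4.2·81)/(10 − 0.058·81) = 170100/2651 ≈ 64.164
Retention S: 1000/CN − 10 with CN=64.164 → S = 9500/1701 ≈ 5.585 in
Ia = 0.2·(9500/1701) = 1900/1701 in ≈ 1.117 in
Excess rainfall: 4.240 − 1.117 = 3.123 in; P > Ia so Q > 0
Q: (132806/42525)² ÷ (370306/42525) = 8818716818/7873631325 in (≈ 1.120 in)

Q = 8818716818/7873631325 in ≈ 1.120 in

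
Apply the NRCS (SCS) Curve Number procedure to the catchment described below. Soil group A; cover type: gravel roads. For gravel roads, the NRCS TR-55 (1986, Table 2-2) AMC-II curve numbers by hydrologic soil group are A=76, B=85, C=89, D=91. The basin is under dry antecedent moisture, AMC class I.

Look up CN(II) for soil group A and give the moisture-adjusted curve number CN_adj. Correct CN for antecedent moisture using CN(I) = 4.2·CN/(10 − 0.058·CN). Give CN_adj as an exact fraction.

CN_adj = 13300/233 ≈ 57.082

NRCS table: gravel roads, soil group A → CN(II) = 76
Dry (AMC I): CN(I) = 4.2·76/(10 − 0.058·76) = (1596/5)/(699/125) = 13300/233 ≈ 57.082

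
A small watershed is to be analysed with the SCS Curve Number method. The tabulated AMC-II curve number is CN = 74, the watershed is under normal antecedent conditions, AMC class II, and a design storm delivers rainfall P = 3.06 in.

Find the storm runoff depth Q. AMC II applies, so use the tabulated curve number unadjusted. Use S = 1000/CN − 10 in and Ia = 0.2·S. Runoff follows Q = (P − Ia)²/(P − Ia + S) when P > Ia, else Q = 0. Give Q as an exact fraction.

Average conditions: CN = 74 (no AMC adjustment).
Retention S: 1000/CN − 10 with CN=74.000 → S = 130/37 ≈ 3.514 in
Ia = 0.2S: 0.2·3.514 = 0.703 in (exactly 26/37)
Since P=3.060 > Ia=0.703: effective rainfall P−Ia = 4361/1850 in
Runoff Q = (P−Ia)²/(P−Ia+S) = (2.357)²/(2.357+3.514) = 19018321/20092850 ≈ 0.947 in

Q = 19018321/20092850 in ≈ 0.947 in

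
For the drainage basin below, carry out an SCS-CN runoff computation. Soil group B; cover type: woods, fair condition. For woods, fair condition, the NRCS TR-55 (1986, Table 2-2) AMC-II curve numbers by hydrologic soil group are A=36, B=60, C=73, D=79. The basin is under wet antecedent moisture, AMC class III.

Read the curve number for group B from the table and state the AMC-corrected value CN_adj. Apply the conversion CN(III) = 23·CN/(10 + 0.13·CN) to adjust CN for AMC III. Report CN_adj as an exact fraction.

NRCS table: woods, fair condition, soil group B → CN(II) = 60
CN(III) from CN(II)=60: (23·60)/(10 + 0.13·60) = 6900/89 ≈ 77.528

CN_adj = 6900/89 ≈ 77.528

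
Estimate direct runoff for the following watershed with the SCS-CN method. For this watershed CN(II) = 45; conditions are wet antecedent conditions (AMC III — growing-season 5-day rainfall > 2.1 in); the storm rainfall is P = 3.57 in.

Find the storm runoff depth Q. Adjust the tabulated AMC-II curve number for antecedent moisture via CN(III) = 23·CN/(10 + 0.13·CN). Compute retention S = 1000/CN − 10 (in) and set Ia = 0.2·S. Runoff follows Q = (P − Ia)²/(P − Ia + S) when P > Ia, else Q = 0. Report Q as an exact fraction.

Q = 2693506201/3351309300 in ≈ 0.804 in

CN(III) from CN(II)=45: (23·45)/(10 + 0.13·45) = 20700/317 ≈ 65.300
Max retention: S = 1000/(20700/317) − 10 = 1100/207 in (≈ 5.314 in)
Initial abstraction Ia = S/5 = (1100/207)/5 = 220/207 ≈ 1.063 in
Since P=3.570 > Ia=1.063: effective rainfall P−Ia = 51899/20700 in
Q = (51899/20700)²/((51899/20700) + 1100/207) = (2693506201/428490000)/(161899/20700) = 2693506201/3351309300 in ≈ 0.804 in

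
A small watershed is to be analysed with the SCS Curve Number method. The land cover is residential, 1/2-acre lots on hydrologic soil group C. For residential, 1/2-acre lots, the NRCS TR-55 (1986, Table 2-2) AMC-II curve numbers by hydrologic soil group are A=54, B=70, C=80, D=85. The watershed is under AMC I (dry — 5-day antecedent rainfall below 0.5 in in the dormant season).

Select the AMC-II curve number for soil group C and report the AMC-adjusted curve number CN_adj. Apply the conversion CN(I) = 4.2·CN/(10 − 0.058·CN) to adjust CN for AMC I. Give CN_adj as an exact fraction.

NRCS table: residential, 1/2-acre lots, soil group C → CN(II) = 80
Adjust CN=80 to AMC I: 4.2·80/(10 − 0.058·80) → 336 ÷ (134/25) = 4200/67 ≈ 62.687

CN_adj = 4200/67 ≈ 62.687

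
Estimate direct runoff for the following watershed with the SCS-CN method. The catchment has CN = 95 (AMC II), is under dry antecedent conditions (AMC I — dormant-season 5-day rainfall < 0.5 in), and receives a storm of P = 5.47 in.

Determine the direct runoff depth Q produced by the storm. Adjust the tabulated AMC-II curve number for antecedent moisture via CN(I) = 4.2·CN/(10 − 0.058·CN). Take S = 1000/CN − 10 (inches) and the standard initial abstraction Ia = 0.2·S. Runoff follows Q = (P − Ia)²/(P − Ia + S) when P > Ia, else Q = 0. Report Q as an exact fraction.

Q = 43369312009/10304294700 in ≈ 4.209 in

Adjust CN=95 to AMC I: 4.2·95/(10 − 0.058·95) → 399 ÷ (449/100) = 39900/449 ≈ 88.864
Retention S: 1000/CN − 10 with CN=88.864 → S = 500/399 ≈ 1.253 in
Initial abstraction Ia = S/5 = (500/399)/5 = 100/399 ≈ 0.251 in
P − Ia = 5.470 − 0.251 = 208253/39900 ≈ 5.219 in (> 0, runoff occurs)
Runoff Q = (P−Ia)²/(P−Ia+S) = (5.219)²/(5.219+1.253) = 43369312009/10304294700 ≈ 4.209 in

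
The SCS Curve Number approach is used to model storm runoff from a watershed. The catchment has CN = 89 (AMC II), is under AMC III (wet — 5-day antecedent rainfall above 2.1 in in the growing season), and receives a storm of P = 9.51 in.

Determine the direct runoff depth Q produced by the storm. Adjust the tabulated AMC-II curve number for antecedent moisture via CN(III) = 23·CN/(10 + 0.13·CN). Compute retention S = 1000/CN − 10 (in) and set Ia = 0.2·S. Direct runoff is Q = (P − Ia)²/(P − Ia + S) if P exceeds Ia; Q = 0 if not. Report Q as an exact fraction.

Q = 3704458541809/416502475900 in ≈ 8.894 in

Adjust CN=89 to AMC III: 23·89/(10 + 0.13·89) → 2047 ÷ (2157/100) = 204700/2157 ≈ 94.900
S = 1000/(204700/2157) − 10 = 1100/2047 in ≈ 0.537 in
Ia = 0.2S: 0.2·0.537 = 0.107 in (exactly 220/2047)
Excess rainfall: 9.510 − 0.107 = 9.403 in; P > Ia so Q > 0
Q: (1924697/204700)² ÷ (2034697/204700) = 3704458541809/416502475900 in (≈ 8.894 in)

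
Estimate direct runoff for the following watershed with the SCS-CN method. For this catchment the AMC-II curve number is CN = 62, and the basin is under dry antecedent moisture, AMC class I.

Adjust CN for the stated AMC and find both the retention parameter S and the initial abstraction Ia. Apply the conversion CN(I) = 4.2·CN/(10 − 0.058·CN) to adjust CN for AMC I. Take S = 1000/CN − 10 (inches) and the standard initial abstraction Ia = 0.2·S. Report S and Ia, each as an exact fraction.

Dry (AMC I): CN(I) = 4.2·62/(10 − 0.058·62) = (1302/5)/(1601/250) = 65100/1601 ≈ 40.662
S = 1000/(65100/1601) − 10 = 9500/651 in ≈ 14.593 in
Initial abstraction Ia = S/5 = (9500/651)/5 = 1900/651 ≈ 2.919 in

S = 9500/651 in ≈ 14.593 in; Ia = 1900/651 in ≈ 2.919 in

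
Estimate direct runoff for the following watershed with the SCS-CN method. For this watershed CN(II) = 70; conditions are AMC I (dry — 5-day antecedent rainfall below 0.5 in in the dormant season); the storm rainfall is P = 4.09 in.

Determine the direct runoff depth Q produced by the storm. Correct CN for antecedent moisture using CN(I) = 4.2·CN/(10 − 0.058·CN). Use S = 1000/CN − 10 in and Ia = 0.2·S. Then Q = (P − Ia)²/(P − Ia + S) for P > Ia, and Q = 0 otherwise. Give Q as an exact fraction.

Dry (AMC I): CN(I) = 4.2·70/(10 − 0.058·70) = 294/(297/50) = 4900/99 ≈ 49.495
Max retention: S = 1000/(4900/99) − 10 = 500/49 in (≈ 10.204 in)
Ia = 0.2·(500/49) = 100/49 in ≈ 2.041 in
Excess rainfall: 4.090 − 2.041 = 2.049 in; P > Ia so Q > 0
Q = (10041/4900)²/((10041/4900) + 500/49) = (100821681/24010000)/(60041/4900) = 100821681/294200900 in ≈ 0.343 in

Q = 100821681/294200900 in ≈ 0.343 in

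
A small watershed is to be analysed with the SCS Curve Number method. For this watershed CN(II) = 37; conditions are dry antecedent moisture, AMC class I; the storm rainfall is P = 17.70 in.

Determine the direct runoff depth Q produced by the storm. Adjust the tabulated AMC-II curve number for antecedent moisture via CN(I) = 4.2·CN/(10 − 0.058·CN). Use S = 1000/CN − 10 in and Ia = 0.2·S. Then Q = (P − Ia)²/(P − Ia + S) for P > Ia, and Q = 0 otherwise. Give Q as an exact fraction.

CN(I) from CN(II)=37: (4.2·37)/(10 − 0.058·37) = 3700/187 ≈ 19.786
Max retention: S = 1000/(3700/187) − 10 = 1500/37 in (≈ 40.541 in)
Ia = 0.2S: 0.2·40.541 = 8.108 in (exactly 300/37)
Since P=17.700 > Ia=8.108: effective rainfall P−Ia = 3549/370 in
Runoff Q = (P−Ia)²/(P−Ia+S) = (9.592)²/(9.592+40.541) = 1399489/762570 ≈ 1.835 in

Q = 1399489/762570 in ≈ 1.835 in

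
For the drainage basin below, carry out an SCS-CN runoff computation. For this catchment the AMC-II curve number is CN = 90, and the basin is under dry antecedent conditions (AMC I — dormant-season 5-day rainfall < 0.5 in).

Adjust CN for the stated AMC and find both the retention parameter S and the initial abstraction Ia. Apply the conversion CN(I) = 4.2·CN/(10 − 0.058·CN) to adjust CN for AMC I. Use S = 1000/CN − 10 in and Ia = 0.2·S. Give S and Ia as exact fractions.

CN(I) from CN(II)=90: (4.2·90)/(10 − 0.058·90) = 18900/239 ≈ 79.079
S = 1000/(18900/239) − 10 = 500/189 in ≈ 2.646 in
Initial abstraction Ia = S/5 = (500/189)/5 = 100/189 ≈ 0.529 in

S = 500/189 in ≈ 2.646 in; Ia = 100/189 in ≈ 0.529 in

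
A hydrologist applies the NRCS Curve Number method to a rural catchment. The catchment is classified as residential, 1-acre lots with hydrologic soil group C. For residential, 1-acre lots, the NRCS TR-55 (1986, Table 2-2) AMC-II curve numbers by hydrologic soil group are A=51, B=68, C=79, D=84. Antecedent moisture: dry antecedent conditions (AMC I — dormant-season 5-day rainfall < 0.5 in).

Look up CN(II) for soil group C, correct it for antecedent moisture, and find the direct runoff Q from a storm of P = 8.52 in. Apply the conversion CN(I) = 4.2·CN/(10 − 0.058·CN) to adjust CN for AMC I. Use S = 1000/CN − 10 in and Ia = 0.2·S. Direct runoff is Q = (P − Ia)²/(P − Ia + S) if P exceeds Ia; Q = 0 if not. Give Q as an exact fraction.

NRCS table: residential, 1-acre lots, soil group C → CN(II) = 79
CN(I) from CN(II)=79: (4.2·79)/(10 − 0.058·79) = 7900/129 ≈ 61.240
Retention S: 1000/CN − 10 with CN=61.240 → S = 500/79 ≈ 6.329 in
Ia = 0.2S: 0.2·6.329 = 1.266 in (exactly 100/79)
Excess rainfall: 8.520 − 1.266 = 7.254 in; P > Ia so Q > 0
Runoff Q = (P−Ia)²/(P−Ia+S) = (7.254)²/(7.254+6.329) = 205262929/52983325 ≈ 3.874 in

Q = 205262929/52983325 in ≈ 3.874 in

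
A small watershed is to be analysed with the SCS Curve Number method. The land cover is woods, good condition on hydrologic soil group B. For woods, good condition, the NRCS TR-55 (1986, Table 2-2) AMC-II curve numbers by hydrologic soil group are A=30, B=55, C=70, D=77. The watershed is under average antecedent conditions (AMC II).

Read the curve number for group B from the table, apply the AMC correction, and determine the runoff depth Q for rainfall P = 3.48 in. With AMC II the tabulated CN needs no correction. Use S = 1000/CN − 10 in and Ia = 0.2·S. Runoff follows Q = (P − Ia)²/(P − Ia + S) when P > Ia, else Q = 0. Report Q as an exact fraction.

Q = 85683/252725 in ≈ 0.339 in

NRCS table: woods, good condition, soil group B → CN(II) = 55
AMC II — tabulated CN = 55 applies directly.
Retention S: 1000/CN − 10 with CN=55.000 → S = 90/11 ≈ 8.182 in
Ia = 0.2S: 0.2·8.182 = 1.636 in (exactly 18/11)
Since P=3.480 > Ia=1.636: effective rainfall P−Ia = 507/275 in
Runoff Q = (P−Ia)²/(P−Ia+S) = (1.844)²/(1.844+8.182) = 85683/252725 ≈ 0.339 in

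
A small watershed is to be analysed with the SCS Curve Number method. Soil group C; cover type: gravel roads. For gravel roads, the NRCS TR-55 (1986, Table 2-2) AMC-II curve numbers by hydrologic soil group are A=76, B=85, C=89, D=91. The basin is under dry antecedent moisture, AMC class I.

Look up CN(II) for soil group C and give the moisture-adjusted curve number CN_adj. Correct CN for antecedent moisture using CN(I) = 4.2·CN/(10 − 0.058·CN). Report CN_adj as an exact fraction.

CN_adj = 186900/2419 ≈ 77.263

NRCS table: gravel roads, soil group C → CN(II) = 89
CN(I) from CN(II)=89: (4.2·89)/(10 − 0.058·89) = 186900/2419 ≈ 77.263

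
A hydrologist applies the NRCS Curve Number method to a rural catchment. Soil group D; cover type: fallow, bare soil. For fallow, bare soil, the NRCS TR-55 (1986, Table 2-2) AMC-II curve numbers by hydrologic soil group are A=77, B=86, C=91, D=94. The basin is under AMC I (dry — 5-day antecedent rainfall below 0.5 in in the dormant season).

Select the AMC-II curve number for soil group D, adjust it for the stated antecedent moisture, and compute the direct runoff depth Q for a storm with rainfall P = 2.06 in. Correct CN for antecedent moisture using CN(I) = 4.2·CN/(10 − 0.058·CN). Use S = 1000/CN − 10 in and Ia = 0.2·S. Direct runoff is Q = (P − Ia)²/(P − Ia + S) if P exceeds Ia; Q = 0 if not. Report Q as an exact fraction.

Q = 834458769/886441150 in ≈ 0.941 in

NRCS table: fallow, bare soil, soil group D → CN(II) = 94
Dry (AMC I): CN(I) = 4.2·94/(10 − 0.058·94) = (1974/5)/(1137/250) = 32900/379 ≈ 86.807
S = 1000/(32900/379) − 10 = 500/329 in ≈ 1.520 in
Initial abstraction Ia = S/5 = (500/329)/5 = 100/329 ≈ 0.304 in
P − Ia = 2.060 − 0.304 = 28887/16450 ≈ 1.756 in (> 0, runoff occurs)
Runoff Q = (P−Ia)²/(P−Ia+S) = (1.756)²/(1.756+1.520) = 834458769/886441150 ≈ 0.941 in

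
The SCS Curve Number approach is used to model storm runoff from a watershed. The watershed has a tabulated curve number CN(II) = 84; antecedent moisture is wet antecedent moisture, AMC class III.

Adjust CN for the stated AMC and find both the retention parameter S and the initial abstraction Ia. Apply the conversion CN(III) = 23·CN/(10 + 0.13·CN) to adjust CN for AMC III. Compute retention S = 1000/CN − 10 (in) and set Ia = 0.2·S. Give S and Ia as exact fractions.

S = 400/483 in ≈ 0.828 in; Ia = 80/483 in ≈ 0.166 in

Adjust CN=84 to AMC III: 23·84/(10 + 0.13·84) → 1932 ÷ (523/25) = 48300/523 ≈ 92.352
Retention S: 1000/CN − 10 with CN=92.352 → S = 400/483 ≈ 0.828 in
Ia = 0.2S: 0.2·0.828 = 0.166 in (exactly 80/483)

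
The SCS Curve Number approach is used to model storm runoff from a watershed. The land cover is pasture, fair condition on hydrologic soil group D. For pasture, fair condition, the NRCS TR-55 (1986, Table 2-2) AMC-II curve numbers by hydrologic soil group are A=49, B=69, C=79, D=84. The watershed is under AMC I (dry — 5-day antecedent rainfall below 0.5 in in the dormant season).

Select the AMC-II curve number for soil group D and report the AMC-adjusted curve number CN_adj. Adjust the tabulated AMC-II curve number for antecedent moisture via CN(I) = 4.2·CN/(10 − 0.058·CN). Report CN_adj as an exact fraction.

CN_adj = 44100/641 ≈ 68.799

NRCS table: pasture, fair condition, soil group D → CN(II) = 84
Dry (AMC I): CN(I) = 4.2·84/(10 − 0.058·84) = (1764/5)/(641/125) = 44100/641 ≈ 68.799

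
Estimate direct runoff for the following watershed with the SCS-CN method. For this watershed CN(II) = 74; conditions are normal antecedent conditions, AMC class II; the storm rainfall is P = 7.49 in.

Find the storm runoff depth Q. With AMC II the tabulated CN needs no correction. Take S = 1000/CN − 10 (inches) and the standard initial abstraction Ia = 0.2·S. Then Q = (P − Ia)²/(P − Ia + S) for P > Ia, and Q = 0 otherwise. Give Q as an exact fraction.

CN(II) = 74; AMC II needs no correction.
Max retention: S = 1000/74 − 10 = 130/37 in (≈ 3.514 in)
Ia = 0.2S: 0.2·3.514 = 0.703 in (exactly 26/37)
P − Ia = 7.490 − 0.703 = 25113/3700 ≈ 6.787 in (> 0, runoff occurs)
Q: (25113/3700)² ÷ (38113/3700) = 630662769/141018100 in (≈ 4.472 in)

Q = 630662769/141018100 in ≈ 4.472 in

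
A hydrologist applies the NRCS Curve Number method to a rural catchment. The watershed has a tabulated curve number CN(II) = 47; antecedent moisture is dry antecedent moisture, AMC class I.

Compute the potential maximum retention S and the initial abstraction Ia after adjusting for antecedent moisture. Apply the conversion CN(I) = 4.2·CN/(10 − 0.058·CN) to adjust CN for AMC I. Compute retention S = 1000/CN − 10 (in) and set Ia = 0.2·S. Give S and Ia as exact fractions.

CN(I) from CN(II)=47: (4.2·47)/(10 − 0.058·47) = 98700/3637 ≈ 27.138
Retention S: 1000/CN − 10 with CN=27.138 → S = 26500/987 ≈ 26.849 in
Initial abstraction Ia = S/5 = (26500/987)/5 = 5300/987 ≈ 5.370 in

S = 26500/987 in ≈ 26.849 in; Ia = 5300/987 in ≈ 5.370 in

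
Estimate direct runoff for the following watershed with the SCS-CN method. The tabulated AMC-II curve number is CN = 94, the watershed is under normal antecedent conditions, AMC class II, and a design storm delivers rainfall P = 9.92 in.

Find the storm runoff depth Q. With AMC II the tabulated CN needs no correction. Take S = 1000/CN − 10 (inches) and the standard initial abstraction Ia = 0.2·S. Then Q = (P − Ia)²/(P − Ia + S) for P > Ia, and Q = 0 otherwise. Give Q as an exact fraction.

CN(II) = 94; AMC II needs no correction.
S = 1000/94 − 10 = 30/47 in ≈ 0.638 in
Ia = 0.2·(30/47) = 6/47 in ≈ 0.128 in
Excess rainfall: 9.920 − 0.128 = 9.792 in; P > Ia so Q > 0
Q = (11506/1175)²/((11506/1175) + 30/47) = (132388036/1380625)/(12256/1175) = 33097009/3600200 in ≈ 9.193 in

Q = 33097009/3600200 in ≈ 9.193 in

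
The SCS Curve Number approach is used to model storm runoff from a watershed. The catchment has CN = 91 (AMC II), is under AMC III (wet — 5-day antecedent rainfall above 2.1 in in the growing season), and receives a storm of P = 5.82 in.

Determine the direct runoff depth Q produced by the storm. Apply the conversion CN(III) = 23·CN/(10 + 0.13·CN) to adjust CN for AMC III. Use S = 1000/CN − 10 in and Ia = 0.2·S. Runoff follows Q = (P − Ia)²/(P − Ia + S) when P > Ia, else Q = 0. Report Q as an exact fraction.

Q = 120025201323/22501947650 in ≈ 5.334 in

Wet (AMC III): CN(III) = 23·91/(10 + 0.13·91) = 2093/(2183/100) = 209300/2183 ≈ 95.877
Retention S: 1000/CN − 10 with CN=95.877 → S = 900/2093 ≈ 0.430 in
Ia = 0.2·(900/2093) = 180/2093 in ≈ 0.086 in
Since P=5.820 > Ia=0.086: effective rainfall P−Ia = 600063/104650 in
Q = (600063/104650)²/((600063/104650) + 900/2093) = (360075603969/10951622500)/(645063/104650) = 120025201323/22501947650 in ≈ 5.334 in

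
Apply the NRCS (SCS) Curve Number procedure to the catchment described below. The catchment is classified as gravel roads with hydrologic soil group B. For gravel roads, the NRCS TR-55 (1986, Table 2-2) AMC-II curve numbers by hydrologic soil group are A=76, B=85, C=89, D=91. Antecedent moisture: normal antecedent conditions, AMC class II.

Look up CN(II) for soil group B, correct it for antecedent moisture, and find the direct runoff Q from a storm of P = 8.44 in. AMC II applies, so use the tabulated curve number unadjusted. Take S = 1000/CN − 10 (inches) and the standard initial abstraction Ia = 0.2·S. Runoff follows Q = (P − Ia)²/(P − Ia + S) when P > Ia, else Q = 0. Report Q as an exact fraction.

Q = 11812969/1779475 in ≈ 6.638 in

NRCS table: gravel roads, soil group B → CN(II) = 85
CN(II) = 85; AMC II needs no correction.
Retention S: 1000/CN − 10 with CN=85.000 → S = 30/17 ≈ 1.765 in
Initial abstraction Ia = S/5 = (30/17)/5 = 6/17 ≈ 0.353 in
Excess rainfall: 8.440 − 0.353 = 8.087 in; P > Ia so Q > 0
Q = (3437/425)²/((3437/425) + 30/17) = (11812969/180625)/(4187/425) = 11812969/1779475 in ≈ 6.638 in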